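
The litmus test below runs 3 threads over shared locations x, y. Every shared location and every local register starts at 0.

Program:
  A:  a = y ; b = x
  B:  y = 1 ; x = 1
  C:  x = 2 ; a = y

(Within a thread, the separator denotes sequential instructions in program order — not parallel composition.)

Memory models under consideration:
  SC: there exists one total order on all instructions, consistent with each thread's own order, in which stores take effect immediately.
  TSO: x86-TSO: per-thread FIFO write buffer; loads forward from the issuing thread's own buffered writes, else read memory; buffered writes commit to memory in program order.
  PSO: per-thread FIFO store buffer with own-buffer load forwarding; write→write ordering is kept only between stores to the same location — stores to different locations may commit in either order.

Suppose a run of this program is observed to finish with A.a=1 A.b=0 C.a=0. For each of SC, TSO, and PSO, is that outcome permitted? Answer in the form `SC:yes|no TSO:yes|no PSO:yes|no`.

outcome vector order: (A.a,A.b,C.a)
under SC → 000, 001, 010, 011, 020, 021, 101, 110, 111, 120, 121
under TSO → 000, 001, 010, 011, 020, 021, 100, 101, 110, 111, 120, 121
under PSO → 000, 001, 010, 011, 020, 021, 100, 101, 110, 111, 120, 121
target 100 ∈ {TSO,PSO}

SC:no TSO:yes PSO:yes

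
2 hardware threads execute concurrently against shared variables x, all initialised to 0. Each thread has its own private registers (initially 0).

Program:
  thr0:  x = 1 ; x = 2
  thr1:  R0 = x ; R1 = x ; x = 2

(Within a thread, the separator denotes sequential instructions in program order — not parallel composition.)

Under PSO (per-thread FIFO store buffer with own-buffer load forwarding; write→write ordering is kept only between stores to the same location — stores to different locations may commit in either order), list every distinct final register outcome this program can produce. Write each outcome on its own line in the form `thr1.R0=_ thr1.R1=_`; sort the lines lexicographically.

outcome vector order: (thr1.R0,thr1.R1)
|PSO outcomes| = 6

thr1.R0=0 thr1.R1=0
thr1.R0=0 thr1.R1=1
thr1.R0=0 thr1.R1=2
thr1.R0=1 thr1.R1=1
thr1.R0=1 thr1.R1=2
thr1.R0=2 thr1.R1=2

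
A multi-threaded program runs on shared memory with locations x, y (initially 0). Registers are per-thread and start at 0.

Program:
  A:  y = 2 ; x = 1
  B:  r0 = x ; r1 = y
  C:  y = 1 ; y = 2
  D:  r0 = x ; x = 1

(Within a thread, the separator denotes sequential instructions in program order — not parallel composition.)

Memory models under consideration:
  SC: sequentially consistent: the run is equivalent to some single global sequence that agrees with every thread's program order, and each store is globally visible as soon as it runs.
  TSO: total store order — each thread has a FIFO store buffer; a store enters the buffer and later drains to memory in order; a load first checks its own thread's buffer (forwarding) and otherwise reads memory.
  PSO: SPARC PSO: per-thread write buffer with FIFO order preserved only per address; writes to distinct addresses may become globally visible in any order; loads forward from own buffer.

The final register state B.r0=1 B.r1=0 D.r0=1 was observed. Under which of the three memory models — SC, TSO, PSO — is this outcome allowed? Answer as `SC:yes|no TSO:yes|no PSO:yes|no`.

outcome vector order: (B.r0,B.r1,D.r0)
under SC → <0 0 0>; <0 0 1>; <0 1 0>; <0 1 1>; <0 2 0>; <0 2 1>; <1 0 0>; <1 1 0>; <1 1 1>; <1 2 0>; <1 2 1>
under TSO → <0 0 0>; <0 0 1>; <0 1 0>; <0 1 1>; <0 2 0>; <0 2 1>; <1 0 0>; <1 1 0>; <1 1 1>; <1 2 0>; <1 2 1>
under PSO → <0 0 0>; <0 0 1>; <0 1 0>; <0 1 1>; <0 2 0>; <0 2 1>; <1 0 0>; <1 0 1>; <1 1 0>; <1 1 1>; <1 2 0>; <1 2 1>
target <1 0 1> ∈ {PSO}

SC:no TSO:no PSO:yes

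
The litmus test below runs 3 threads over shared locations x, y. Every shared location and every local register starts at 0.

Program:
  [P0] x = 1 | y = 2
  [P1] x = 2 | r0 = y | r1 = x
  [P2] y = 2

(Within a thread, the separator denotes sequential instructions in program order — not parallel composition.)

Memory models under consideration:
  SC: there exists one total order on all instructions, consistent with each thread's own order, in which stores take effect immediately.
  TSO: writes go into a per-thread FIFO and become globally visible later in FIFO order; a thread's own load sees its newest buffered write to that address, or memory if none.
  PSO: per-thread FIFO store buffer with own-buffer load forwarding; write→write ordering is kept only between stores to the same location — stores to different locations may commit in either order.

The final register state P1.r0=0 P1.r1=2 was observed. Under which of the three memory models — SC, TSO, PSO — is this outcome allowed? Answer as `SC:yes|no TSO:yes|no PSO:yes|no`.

outcome vector order: (P1.r0,P1.r1)
under SC → (0,1) (0,2) (2,1) (2,2)
under TSO → (0,1) (0,2) (2,1) (2,2)
under PSO → (0,1) (0,2) (2,1) (2,2)
target (0,2) ∈ {SC,TSO,PSO}

SC:yes TSO:yes PSO:yes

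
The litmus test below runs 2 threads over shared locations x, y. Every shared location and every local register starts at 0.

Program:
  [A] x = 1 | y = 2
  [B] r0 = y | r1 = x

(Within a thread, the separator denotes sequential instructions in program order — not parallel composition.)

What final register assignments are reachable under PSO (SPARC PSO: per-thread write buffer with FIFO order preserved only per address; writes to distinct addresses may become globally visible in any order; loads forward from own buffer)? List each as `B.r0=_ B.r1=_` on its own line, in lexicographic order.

outcome vector order: (B.r0,B.r1)
|PSO outcomes| = 4

B.r0=0 B.r1=0
B.r0=0 B.r1=1
B.r0=2 B.r1=0
B.r0=2 B.r1=1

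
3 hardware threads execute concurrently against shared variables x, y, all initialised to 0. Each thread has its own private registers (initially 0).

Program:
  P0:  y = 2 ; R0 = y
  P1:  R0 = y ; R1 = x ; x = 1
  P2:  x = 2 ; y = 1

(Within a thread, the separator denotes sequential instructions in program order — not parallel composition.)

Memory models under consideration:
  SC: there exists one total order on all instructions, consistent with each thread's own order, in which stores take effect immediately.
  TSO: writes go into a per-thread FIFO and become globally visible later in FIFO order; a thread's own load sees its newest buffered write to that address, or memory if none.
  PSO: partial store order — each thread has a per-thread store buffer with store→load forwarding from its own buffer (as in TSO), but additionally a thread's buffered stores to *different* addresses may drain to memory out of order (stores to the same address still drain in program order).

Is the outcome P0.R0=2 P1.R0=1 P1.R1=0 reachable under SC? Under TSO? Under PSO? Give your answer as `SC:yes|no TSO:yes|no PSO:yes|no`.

outcome vector order: (P0.R0,P1.R0,P1.R1)
SC (10): 100 102 112 120 122 200 202 212 220 222
TSO (10): 100 102 112 120 122 200 202 212 220 222
PSO (12): 100 102 110 112 120 122 200 202 210 212 220 222
target 210 ∈ {PSO}

SC:no TSO:no PSO:yes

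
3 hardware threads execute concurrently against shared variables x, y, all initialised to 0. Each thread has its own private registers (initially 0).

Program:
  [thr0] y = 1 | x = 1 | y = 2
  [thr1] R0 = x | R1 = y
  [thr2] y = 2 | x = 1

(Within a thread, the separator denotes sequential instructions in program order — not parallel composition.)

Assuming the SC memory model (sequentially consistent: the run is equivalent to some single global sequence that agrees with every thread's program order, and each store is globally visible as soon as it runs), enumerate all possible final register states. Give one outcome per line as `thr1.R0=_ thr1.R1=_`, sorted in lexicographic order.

outcome vector order: (thr1.R0,thr1.R1)
|SC outcomes| = 5

thr1.R0=0 thr1.R1=0
thr1.R0=0 thr1.R1=1
thr1.R0=0 thr1.R1=2
thr1.R0=1 thr1.R1=1
thr1.R0=1 thr1.R1=2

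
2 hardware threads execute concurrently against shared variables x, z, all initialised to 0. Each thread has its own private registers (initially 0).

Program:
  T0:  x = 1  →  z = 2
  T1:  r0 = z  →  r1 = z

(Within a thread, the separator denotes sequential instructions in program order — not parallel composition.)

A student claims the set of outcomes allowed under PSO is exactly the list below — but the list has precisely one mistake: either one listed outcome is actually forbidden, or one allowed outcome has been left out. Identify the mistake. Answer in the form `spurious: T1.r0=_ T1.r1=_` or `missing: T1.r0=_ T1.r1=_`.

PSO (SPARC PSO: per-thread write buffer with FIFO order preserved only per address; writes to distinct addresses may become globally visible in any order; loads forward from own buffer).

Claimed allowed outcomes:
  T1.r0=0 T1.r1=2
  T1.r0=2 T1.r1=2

missing: T1.r0=0 T1.r1=0

outcome vector order: (T1.r0,T1.r1)
PSO: 3 outcomes — {00; 02; 22}
PSO∖claimed = {00}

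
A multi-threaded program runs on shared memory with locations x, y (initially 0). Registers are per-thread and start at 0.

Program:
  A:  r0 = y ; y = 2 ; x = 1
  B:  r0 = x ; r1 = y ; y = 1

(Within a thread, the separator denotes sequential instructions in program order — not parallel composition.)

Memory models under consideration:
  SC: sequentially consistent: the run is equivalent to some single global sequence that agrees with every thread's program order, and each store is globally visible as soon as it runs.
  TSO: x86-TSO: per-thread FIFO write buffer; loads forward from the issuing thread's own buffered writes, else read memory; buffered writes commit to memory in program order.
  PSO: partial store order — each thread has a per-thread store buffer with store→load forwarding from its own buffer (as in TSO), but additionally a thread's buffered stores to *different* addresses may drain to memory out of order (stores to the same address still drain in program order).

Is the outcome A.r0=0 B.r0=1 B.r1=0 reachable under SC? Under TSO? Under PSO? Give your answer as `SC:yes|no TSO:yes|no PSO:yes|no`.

outcome vector order: (A.r0,B.r0,B.r1)
under SC → <0 0 0>; <0 0 2>; <0 1 2>; <1 0 0>
under TSO → <0 0 0>; <0 0 2>; <0 1 2>; <1 0 0>
under PSO → <0 0 0>; <0 0 2>; <0 1 0>; <0 1 2>; <1 0 0>
target <0 1 0> ∈ {PSO}

SC:no TSO:no PSO:yes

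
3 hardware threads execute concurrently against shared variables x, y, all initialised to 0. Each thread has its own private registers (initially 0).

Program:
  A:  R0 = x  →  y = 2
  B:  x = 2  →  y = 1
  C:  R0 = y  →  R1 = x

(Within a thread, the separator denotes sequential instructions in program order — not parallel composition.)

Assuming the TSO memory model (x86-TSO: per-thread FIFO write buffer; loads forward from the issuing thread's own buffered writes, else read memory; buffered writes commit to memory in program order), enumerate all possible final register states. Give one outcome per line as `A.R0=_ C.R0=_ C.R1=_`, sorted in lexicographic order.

outcome vector order: (A.R0,C.R0,C.R1)
|TSO outcomes| = 9

A.R0=0 C.R0=0 C.R1=0
A.R0=0 C.R0=0 C.R1=2
A.R0=0 C.R0=1 C.R1=2
A.R0=0 C.R0=2 C.R1=0
A.R0=0 C.R0=2 C.R1=2
A.R0=2 C.R0=0 C.R1=0
A.R0=2 C.R0=0 C.R1=2
A.R0=2 C.R0=1 C.R1=2
A.R0=2 C.R0=2 C.R1=2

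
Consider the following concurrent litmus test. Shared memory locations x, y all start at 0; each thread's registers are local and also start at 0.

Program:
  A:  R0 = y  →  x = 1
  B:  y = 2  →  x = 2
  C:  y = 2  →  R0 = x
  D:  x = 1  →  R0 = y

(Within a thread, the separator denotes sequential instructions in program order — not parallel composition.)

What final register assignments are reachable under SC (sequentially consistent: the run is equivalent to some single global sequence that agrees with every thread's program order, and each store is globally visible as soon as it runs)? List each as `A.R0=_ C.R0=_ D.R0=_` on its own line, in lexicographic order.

A.R0=0 C.R0=0 D.R0=2
A.R0=0 C.R0=1 D.R0=0
A.R0=0 C.R0=1 D.R0=2
A.R0=0 C.R0=2 D.R0=0
A.R0=0 C.R0=2 D.R0=2
A.R0=2 C.R0=0 D.R0=2
A.R0=2 C.R0=1 D.R0=0
A.R0=2 C.R0=1 D.R0=2
A.R0=2 C.R0=2 D.R0=0
A.R0=2 C.R0=2 D.R0=2

outcome vector order: (A.R0,C.R0,D.R0)
|SC outcomes| = 10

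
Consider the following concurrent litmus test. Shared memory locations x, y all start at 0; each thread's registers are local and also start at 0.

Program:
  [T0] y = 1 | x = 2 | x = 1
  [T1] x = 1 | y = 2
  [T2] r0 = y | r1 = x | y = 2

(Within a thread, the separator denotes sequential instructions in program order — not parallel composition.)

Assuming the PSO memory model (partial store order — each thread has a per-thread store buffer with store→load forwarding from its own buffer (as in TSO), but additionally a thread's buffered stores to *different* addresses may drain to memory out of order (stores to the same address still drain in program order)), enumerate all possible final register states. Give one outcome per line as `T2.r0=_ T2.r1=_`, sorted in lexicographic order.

outcome vector order: (T2.r0,T2.r1)
|PSO outcomes| = 9

T2.r0=0 T2.r1=0
T2.r0=0 T2.r1=1
T2.r0=0 T2.r1=2
T2.r0=1 T2.r1=0
T2.r0=1 T2.r1=1
T2.r0=1 T2.r1=2
T2.r0=2 T2.r1=0
T2.r0=2 T2.r1=1
T2.r0=2 T2.r1=2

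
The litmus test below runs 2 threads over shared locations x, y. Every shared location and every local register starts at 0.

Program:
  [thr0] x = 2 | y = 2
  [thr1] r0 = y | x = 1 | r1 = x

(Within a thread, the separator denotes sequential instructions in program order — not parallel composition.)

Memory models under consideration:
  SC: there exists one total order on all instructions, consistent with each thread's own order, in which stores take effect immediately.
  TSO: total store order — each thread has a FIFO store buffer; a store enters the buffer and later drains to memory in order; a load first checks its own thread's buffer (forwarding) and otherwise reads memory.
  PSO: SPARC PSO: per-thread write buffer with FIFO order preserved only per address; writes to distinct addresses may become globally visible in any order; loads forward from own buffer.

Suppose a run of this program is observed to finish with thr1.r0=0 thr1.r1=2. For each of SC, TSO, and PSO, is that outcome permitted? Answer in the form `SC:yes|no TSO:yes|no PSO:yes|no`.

outcome vector order: (thr1.r0,thr1.r1)
SC: 3 outcomes — {<0 1>; <0 2>; <2 1>}
TSO: 3 outcomes — {<0 1>; <0 2>; <2 1>}
PSO: 4 outcomes — {<0 1>; <0 2>; <2 1>; <2 2>}
target <0 2> ∈ {SC,TSO,PSO}

SC:yes TSO:yes PSO:yes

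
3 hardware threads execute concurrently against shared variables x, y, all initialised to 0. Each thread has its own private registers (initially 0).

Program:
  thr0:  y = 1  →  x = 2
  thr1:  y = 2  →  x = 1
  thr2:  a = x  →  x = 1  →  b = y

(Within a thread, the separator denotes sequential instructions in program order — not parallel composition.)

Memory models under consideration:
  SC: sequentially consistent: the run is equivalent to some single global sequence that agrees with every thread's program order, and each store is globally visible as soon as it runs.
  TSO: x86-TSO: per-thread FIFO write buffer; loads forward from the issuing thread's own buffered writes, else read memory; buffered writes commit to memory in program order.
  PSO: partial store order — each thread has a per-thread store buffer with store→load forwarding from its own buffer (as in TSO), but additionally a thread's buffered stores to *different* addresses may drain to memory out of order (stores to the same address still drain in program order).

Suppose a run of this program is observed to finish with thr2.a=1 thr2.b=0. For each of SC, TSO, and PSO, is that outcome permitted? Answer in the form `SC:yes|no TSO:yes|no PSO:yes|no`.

outcome vector order: (thr2.a,thr2.b)
SC: 7 outcomes — {<0 0>; <0 1>; <0 2>; <1 1>; <1 2>; <2 1>; <2 2>}
TSO: 7 outcomes — {<0 0>; <0 1>; <0 2>; <1 1>; <1 2>; <2 1>; <2 2>}
PSO: 9 outcomes — {<0 0>; <0 1>; <0 2>; <1 0>; <1 1>; <1 2>; <2 0>; <2 1>; <2 2>}
target <1 0> ∈ {PSO}

SC:no TSO:no PSO:yes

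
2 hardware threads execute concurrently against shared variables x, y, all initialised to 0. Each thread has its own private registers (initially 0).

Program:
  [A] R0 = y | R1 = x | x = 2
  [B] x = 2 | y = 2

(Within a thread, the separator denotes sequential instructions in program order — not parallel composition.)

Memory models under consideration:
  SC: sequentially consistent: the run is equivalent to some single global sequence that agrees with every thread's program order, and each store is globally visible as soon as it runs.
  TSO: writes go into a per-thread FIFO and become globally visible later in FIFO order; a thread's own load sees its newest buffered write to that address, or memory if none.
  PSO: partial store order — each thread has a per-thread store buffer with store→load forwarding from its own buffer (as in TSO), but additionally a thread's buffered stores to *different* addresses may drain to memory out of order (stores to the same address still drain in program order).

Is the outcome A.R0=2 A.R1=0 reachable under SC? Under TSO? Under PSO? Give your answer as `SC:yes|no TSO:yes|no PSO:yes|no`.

SC:no TSO:no PSO:yes

outcome vector order: (A.R0,A.R1)
[SC] allowed = {00, 02, 22}
[TSO] allowed = {00, 02, 22}
[PSO] allowed = {00, 02, 20, 22}
target 20 ∈ {PSO}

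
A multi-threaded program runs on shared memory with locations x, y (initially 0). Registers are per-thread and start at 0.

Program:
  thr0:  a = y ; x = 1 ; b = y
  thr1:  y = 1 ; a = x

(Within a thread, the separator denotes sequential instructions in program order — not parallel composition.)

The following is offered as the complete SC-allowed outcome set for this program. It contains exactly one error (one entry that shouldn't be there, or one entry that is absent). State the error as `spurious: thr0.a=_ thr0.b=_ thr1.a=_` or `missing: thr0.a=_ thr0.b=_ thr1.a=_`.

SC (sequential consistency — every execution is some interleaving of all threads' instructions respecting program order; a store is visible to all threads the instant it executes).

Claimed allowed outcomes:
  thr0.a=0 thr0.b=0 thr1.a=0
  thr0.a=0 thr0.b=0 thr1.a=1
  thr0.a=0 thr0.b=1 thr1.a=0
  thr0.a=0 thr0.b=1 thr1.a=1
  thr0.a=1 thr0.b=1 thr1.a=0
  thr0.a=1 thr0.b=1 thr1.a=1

outcome vector order: (thr0.a,thr0.b,thr1.a)
SC: 5 outcomes — {<0 0 1>, <0 1 0>, <0 1 1>, <1 1 0>, <1 1 1>}
claimed∖SC = {<0 0 0>}

spurious: thr0.a=0 thr0.b=0 thr1.a=0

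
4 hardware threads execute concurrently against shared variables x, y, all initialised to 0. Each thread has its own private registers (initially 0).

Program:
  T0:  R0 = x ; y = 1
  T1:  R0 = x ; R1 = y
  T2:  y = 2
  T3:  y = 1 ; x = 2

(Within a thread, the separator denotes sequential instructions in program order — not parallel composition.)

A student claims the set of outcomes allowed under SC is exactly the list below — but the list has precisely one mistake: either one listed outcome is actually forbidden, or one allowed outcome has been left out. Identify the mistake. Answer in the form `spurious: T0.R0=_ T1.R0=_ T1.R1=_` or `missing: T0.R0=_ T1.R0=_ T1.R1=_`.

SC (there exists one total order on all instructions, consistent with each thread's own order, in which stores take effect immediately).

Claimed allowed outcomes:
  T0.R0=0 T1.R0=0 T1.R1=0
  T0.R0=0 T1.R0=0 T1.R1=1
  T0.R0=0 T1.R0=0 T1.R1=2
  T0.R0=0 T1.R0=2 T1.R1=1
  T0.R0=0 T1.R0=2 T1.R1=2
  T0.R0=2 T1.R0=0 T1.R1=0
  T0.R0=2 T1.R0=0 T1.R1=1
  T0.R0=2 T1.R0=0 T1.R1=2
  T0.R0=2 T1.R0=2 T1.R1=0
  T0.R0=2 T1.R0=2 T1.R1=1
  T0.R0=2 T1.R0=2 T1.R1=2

spurious: T0.R0=2 T1.R0=2 T1.R1=0

outcome vector order: (T0.R0,T1.R0,T1.R1)
under SC → (0,0,0); (0,0,1); (0,0,2); (0,2,1); (0,2,2); (2,0,0); (2,0,1); (2,0,2); (2,2,1); (2,2,2)
claimed∖SC = {(2,2,0)}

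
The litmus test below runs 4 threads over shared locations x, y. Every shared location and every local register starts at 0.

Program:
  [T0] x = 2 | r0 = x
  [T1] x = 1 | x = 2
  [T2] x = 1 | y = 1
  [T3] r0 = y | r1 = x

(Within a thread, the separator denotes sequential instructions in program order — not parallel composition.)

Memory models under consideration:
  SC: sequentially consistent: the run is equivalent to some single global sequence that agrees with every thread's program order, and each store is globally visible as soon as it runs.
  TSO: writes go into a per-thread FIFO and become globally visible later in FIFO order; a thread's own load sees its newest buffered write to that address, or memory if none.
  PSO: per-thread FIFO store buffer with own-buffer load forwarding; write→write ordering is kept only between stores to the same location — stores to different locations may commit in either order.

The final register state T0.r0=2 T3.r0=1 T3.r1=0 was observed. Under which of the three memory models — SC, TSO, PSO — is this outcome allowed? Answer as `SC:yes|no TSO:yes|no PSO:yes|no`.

SC:no TSO:no PSO:yes

outcome vector order: (T0.r0,T3.r0,T3.r1)
[SC] allowed = {1/0/0; 1/0/1; 1/0/2; 1/1/1; 1/1/2; 2/0/0; 2/0/1; 2/0/2; 2/1/1; 2/1/2}
[TSO] allowed = {1/0/0; 1/0/1; 1/0/2; 1/1/1; 1/1/2; 2/0/0; 2/0/1; 2/0/2; 2/1/1; 2/1/2}
[PSO] allowed = {1/0/0; 1/0/1; 1/0/2; 1/1/0; 1/1/1; 1/1/2; 2/0/0; 2/0/1; 2/0/2; 2/1/0; 2/1/1; 2/1/2}
target 2/1/0 ∈ {PSO}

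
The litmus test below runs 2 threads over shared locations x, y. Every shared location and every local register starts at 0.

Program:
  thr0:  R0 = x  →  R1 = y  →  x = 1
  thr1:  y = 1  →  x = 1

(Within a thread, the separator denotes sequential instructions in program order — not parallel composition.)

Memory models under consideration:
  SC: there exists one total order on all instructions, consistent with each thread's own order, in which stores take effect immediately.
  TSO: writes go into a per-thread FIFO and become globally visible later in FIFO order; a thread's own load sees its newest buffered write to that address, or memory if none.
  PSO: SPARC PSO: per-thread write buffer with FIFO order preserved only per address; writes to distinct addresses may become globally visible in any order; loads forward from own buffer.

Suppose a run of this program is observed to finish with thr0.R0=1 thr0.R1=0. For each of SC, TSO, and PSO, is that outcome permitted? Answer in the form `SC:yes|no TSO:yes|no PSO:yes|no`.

SC:no TSO:no PSO:yes

outcome vector order: (thr0.R0,thr0.R1)
SC (3): 0/0; 0/1; 1/1
TSO (3): 0/0; 0/1; 1/1
PSO (4): 0/0; 0/1; 1/0; 1/1
target 1/0 ∈ {PSO}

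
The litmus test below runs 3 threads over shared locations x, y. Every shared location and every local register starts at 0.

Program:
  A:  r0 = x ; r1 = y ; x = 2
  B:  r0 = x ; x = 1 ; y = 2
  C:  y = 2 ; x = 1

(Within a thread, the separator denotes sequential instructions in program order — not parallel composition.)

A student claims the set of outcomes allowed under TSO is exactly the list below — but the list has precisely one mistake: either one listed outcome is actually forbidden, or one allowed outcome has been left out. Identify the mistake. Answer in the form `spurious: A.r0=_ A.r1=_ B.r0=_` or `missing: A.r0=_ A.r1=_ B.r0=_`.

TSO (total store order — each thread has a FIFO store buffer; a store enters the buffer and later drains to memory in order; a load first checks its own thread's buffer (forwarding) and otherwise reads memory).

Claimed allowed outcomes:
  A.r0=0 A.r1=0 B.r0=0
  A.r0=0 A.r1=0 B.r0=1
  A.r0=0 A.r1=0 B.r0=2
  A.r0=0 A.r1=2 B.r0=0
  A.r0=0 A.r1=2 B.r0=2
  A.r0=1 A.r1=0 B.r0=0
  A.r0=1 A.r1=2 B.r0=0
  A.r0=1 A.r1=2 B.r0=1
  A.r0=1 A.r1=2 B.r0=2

outcome vector order: (A.r0,A.r1,B.r0)
TSO: 10 outcomes — {<0 0 0> <0 0 1> <0 0 2> <0 2 0> <0 2 1> <0 2 2> <1 0 0> <1 2 0> <1 2 1> <1 2 2>}
TSO∖claimed = {<0 2 1>}

missing: A.r0=0 A.r1=2 B.r0=1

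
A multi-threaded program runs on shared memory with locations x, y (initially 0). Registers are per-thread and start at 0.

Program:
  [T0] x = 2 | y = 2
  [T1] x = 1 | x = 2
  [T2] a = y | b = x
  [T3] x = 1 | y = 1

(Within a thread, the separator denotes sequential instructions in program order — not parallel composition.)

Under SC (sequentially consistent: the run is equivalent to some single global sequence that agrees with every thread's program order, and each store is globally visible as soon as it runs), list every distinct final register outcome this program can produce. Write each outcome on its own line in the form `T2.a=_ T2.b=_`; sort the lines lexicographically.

outcome vector order: (T2.a,T2.b)
|SC outcomes| = 7

T2.a=0 T2.b=0
T2.a=0 T2.b=1
T2.a=0 T2.b=2
T2.a=1 T2.b=1
T2.a=1 T2.b=2
T2.a=2 T2.b=1
T2.a=2 T2.b=2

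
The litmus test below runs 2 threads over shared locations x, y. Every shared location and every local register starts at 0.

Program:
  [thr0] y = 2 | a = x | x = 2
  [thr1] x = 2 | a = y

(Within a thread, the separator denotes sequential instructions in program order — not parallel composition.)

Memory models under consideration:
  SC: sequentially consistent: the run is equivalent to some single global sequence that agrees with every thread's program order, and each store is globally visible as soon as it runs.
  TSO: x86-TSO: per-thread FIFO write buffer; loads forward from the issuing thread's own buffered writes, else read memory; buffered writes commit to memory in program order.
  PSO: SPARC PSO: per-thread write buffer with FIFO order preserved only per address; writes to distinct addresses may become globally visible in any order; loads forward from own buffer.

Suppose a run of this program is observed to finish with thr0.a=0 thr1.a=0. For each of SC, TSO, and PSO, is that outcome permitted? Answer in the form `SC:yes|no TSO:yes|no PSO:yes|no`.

outcome vector order: (thr0.a,thr1.a)
under SC → (0,2); (2,0); (2,2)
under TSO → (0,0); (0,2); (2,0); (2,2)
under PSO → (0,0); (0,2); (2,0); (2,2)
target (0,0) ∈ {TSO,PSO}

SC:no TSO:yes PSO:yes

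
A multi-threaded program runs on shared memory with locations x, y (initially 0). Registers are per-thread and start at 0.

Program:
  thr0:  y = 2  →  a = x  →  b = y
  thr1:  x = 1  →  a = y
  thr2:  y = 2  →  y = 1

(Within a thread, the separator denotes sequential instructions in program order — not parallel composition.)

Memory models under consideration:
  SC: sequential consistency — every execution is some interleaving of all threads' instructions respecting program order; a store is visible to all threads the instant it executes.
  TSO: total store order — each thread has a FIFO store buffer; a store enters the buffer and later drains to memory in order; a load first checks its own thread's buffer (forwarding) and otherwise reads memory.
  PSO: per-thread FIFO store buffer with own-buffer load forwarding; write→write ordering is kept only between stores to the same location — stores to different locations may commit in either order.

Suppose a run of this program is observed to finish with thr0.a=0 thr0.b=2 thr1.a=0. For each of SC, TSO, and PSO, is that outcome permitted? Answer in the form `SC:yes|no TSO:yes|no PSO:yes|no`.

outcome vector order: (thr0.a,thr0.b,thr1.a)
under SC → (0,1,1), (0,1,2), (0,2,1), (0,2,2), (1,1,0), (1,1,1), (1,1,2), (1,2,0), (1,2,1), (1,2,2)
under TSO → (0,1,0), (0,1,1), (0,1,2), (0,2,0), (0,2,1), (0,2,2), (1,1,0), (1,1,1), (1,1,2), (1,2,0), (1,2,1), (1,2,2)
under PSO → (0,1,0), (0,1,1), (0,1,2), (0,2,0), (0,2,1), (0,2,2), (1,1,0), (1,1,1), (1,1,2), (1,2,0), (1,2,1), (1,2,2)
target (0,2,0) ∈ {TSO,PSO}

SC:no TSO:yes PSO:yes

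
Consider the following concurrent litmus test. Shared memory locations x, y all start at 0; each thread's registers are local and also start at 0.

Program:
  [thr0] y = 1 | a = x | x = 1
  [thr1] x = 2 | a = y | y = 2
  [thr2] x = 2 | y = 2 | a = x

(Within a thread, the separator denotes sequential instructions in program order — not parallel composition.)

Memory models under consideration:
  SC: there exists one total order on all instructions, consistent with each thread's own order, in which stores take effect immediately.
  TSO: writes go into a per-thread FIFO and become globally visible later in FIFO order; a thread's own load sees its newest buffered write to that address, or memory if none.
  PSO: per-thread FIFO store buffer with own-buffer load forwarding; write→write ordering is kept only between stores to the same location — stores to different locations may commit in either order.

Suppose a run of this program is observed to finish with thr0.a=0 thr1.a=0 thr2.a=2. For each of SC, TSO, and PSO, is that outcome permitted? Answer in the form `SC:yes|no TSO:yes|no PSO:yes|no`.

outcome vector order: (thr0.a,thr1.a,thr2.a)
SC: 10 outcomes — {011; 012; 021; 022; 201; 202; 211; 212; 221; 222}
TSO: 12 outcomes — {001; 002; 011; 012; 021; 022; 201; 202; 211; 212; 221; 222}
PSO: 12 outcomes — {001; 002; 011; 012; 021; 022; 201; 202; 211; 212; 221; 222}
target 002 ∈ {TSO,PSO}

SC:no TSO:yes PSO:yes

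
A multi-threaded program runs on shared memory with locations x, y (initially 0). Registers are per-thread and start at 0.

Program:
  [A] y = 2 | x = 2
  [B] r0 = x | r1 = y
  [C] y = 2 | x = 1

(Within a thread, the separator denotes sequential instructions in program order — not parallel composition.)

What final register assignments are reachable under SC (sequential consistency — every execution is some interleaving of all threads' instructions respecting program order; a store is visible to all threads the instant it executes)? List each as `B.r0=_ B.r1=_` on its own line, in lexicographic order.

outcome vector order: (B.r0,B.r1)
|SC outcomes| = 4

B.r0=0 B.r1=0
B.r0=0 B.r1=2
B.r0=1 B.r1=2
B.r0=2 B.r1=2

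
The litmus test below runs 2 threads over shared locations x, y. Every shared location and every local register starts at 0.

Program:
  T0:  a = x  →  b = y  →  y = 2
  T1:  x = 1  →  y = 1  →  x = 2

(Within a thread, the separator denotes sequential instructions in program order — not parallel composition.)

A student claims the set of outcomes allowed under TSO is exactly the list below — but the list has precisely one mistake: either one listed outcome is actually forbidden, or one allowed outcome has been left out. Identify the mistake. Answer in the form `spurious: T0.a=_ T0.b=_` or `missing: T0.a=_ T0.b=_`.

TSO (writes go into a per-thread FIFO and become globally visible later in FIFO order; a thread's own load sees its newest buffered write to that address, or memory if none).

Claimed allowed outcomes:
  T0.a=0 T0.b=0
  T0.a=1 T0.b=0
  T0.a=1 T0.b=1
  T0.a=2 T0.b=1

outcome vector order: (T0.a,T0.b)
under TSO → (0,0); (0,1); (1,0); (1,1); (2,1)
TSO∖claimed = {(0,1)}

missing: T0.a=0 T0.b=1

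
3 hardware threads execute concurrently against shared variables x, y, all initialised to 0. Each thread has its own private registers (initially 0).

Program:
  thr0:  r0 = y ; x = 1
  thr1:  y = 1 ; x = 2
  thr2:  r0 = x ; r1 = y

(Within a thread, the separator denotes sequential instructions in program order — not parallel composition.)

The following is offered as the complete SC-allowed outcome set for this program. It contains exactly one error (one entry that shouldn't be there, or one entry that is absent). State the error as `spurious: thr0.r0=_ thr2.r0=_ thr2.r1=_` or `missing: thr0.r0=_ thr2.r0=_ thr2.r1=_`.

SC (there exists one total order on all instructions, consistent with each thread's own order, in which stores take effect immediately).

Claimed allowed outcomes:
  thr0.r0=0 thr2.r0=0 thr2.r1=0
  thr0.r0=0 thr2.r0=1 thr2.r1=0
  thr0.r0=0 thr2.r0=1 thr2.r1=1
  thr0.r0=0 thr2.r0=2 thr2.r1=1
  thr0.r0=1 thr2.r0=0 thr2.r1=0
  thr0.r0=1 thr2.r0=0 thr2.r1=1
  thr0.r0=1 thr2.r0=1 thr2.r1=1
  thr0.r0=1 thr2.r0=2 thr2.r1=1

missing: thr0.r0=0 thr2.r0=0 thr2.r1=1

outcome vector order: (thr0.r0,thr2.r0,thr2.r1)
SC (9): (0,0,0), (0,0,1), (0,1,0), (0,1,1), (0,2,1), (1,0,0), (1,0,1), (1,1,1), (1,2,1)
SC∖claimed = {(0,0,1)}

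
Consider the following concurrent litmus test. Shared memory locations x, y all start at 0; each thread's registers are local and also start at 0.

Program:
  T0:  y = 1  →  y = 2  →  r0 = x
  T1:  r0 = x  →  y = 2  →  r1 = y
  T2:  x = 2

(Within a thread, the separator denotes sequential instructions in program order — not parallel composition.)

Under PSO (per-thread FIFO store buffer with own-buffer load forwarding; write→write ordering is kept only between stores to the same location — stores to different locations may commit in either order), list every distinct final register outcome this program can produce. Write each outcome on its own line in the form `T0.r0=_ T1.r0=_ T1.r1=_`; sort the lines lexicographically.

T0.r0=0 T1.r0=0 T1.r1=1
T0.r0=0 T1.r0=0 T1.r1=2
T0.r0=0 T1.r0=2 T1.r1=1
T0.r0=0 T1.r0=2 T1.r1=2
T0.r0=2 T1.r0=0 T1.r1=1
T0.r0=2 T1.r0=0 T1.r1=2
T0.r0=2 T1.r0=2 T1.r1=1
T0.r0=2 T1.r0=2 T1.r1=2

outcome vector order: (T0.r0,T1.r0,T1.r1)
|PSO outcomes| = 8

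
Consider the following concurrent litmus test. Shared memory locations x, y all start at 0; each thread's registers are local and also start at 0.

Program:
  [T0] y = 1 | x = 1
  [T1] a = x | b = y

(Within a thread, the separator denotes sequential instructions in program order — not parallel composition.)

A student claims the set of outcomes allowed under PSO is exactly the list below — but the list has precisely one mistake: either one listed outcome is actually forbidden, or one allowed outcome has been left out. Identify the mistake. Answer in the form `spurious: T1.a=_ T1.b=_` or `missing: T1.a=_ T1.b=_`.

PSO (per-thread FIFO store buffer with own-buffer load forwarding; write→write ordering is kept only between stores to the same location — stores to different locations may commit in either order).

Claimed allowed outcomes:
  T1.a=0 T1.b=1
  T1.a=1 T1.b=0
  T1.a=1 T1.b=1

missing: T1.a=0 T1.b=0

outcome vector order: (T1.a,T1.b)
PSO: 4 outcomes — {(0,0) (0,1) (1,0) (1,1)}
PSO∖claimed = {(0,0)}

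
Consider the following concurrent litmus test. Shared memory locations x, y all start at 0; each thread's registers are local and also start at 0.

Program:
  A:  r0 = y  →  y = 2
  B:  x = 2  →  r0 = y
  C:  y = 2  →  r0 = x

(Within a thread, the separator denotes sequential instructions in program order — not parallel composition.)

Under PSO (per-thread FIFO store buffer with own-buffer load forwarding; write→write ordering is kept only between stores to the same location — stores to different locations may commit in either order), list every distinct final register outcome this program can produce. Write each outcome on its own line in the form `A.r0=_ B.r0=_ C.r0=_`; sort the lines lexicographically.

outcome vector order: (A.r0,B.r0,C.r0)
|PSO outcomes| = 8

A.r0=0 B.r0=0 C.r0=0
A.r0=0 B.r0=0 C.r0=2
A.r0=0 B.r0=2 C.r0=0
A.r0=0 B.r0=2 C.r0=2
A.r0=2 B.r0=0 C.r0=0
A.r0=2 B.r0=0 C.r0=2
A.r0=2 B.r0=2 C.r0=0
A.r0=2 B.r0=2 C.r0=2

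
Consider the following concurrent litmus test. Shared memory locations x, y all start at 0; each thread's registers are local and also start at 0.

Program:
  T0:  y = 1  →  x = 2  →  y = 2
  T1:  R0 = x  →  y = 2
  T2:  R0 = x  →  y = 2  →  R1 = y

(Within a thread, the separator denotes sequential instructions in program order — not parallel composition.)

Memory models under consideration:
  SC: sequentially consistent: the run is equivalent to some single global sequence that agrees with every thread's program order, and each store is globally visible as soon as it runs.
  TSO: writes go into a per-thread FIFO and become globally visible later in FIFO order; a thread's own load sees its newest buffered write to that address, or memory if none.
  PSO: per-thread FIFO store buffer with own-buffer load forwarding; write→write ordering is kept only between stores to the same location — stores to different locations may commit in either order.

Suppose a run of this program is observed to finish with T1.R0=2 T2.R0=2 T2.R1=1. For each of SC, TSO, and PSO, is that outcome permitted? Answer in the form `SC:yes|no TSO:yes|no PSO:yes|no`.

SC:no TSO:no PSO:yes

outcome vector order: (T1.R0,T2.R0,T2.R1)
[SC] allowed = {0/0/1, 0/0/2, 0/2/2, 2/0/1, 2/0/2, 2/2/2}
[TSO] allowed = {0/0/1, 0/0/2, 0/2/2, 2/0/1, 2/0/2, 2/2/2}
[PSO] allowed = {0/0/1, 0/0/2, 0/2/1, 0/2/2, 2/0/1, 2/0/2, 2/2/1, 2/2/2}
target 2/2/1 ∈ {PSO}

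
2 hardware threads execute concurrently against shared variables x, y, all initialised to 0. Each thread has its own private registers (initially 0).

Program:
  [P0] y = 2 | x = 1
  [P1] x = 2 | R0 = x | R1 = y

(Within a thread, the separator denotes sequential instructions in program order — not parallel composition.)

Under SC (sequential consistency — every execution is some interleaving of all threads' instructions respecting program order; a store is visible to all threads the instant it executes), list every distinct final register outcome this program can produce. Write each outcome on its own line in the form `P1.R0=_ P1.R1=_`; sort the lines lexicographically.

outcome vector order: (P1.R0,P1.R1)
|SC outcomes| = 3

P1.R0=1 P1.R1=2
P1.R0=2 P1.R1=0
P1.R0=2 P1.R1=2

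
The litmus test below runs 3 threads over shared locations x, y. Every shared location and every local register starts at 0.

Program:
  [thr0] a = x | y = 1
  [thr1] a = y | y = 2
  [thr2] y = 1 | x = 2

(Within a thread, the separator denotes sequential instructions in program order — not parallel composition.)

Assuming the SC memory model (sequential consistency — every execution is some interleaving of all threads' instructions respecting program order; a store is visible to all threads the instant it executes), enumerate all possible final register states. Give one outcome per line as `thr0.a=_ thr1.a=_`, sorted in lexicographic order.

thr0.a=0 thr1.a=0
thr0.a=0 thr1.a=1
thr0.a=2 thr1.a=0
thr0.a=2 thr1.a=1

outcome vector order: (thr0.a,thr1.a)
|SC outcomes| = 4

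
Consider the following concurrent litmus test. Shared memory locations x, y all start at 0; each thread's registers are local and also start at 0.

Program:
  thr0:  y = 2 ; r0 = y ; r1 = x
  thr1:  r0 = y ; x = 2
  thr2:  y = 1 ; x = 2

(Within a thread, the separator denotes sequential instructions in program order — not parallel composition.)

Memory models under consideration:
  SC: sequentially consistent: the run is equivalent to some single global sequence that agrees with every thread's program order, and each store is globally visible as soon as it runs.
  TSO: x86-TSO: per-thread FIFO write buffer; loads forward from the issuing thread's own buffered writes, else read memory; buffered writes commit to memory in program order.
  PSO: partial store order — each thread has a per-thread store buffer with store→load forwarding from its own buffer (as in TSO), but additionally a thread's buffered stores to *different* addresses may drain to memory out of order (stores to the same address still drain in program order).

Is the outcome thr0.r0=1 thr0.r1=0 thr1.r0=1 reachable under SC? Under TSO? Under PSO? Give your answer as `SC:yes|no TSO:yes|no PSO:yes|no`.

SC:yes TSO:yes PSO:yes

outcome vector order: (thr0.r0,thr0.r1,thr1.r0)
under SC → 1/0/0 1/0/1 1/0/2 1/2/0 1/2/1 1/2/2 2/0/0 2/0/1 2/0/2 2/2/0 2/2/1 2/2/2
under TSO → 1/0/0 1/0/1 1/0/2 1/2/0 1/2/1 1/2/2 2/0/0 2/0/1 2/0/2 2/2/0 2/2/1 2/2/2
under PSO → 1/0/0 1/0/1 1/0/2 1/2/0 1/2/1 1/2/2 2/0/0 2/0/1 2/0/2 2/2/0 2/2/1 2/2/2
target 1/0/1 ∈ {SC,TSO,PSO}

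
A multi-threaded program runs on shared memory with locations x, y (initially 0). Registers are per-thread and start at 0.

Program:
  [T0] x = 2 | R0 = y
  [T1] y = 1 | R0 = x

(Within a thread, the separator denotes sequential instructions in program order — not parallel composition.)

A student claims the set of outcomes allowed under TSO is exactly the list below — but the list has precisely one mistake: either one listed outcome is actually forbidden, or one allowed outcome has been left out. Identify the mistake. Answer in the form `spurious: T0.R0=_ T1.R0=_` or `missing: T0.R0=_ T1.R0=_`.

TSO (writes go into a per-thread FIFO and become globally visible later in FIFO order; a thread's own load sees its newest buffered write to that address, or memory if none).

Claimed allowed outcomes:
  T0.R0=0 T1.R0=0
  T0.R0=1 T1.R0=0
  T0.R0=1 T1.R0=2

missing: T0.R0=0 T1.R0=2

outcome vector order: (T0.R0,T1.R0)
under TSO → <0 0>; <0 2>; <1 0>; <1 2>
TSO∖claimed = {<0 2>}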